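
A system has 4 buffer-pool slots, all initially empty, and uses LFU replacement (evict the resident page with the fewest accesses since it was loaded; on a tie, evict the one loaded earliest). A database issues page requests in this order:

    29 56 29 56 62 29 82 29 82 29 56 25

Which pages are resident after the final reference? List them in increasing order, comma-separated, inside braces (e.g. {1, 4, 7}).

{25, 29, 56, 82}

29 → fault, frames (29)
56 → fault, frames (29 56)
29 → hit
56 → hit
62 → fault, frames (29 56 62)
29 → hit
82 → fault, frames (29 56 62 82)
29 → hit
82 → hit
29 → hit
56 → hit
25 → fault, evict 62, frames (29 56 82 25)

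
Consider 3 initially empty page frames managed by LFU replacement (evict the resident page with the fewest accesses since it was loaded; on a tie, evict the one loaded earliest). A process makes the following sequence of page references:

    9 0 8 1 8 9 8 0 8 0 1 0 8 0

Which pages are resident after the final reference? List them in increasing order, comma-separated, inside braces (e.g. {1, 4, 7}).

{0, 1, 8}

9 -> miss, frames (9)
0 -> miss, frames (9 0)
8 -> miss, frames (9 0 8)
1 -> miss, evict 9, frames (0 8 1)
8 -> hit
9 -> miss, evict 0, frames (8 1 9)
8 -> hit
0 -> miss, evict 1, frames (8 9 0)
8 -> hit
0 -> hit
1 -> miss, evict 9, frames (8 0 1)
0 -> hit
8 -> hit
0 -> hit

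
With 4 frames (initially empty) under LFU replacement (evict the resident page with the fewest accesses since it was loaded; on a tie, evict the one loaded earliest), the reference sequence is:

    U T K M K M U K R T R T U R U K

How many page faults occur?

9

U → miss, frames {U}
T → miss, frames {U,T}
K → miss, frames {U,T,K}
M → miss, frames {U,T,K,M}
K → hit
M → hit
U → hit
K → hit
R → miss, evict T, frames {U,K,M,R}
T → miss, evict R, frames {U,K,M,T}
R → miss, evict T, frames {U,K,M,R}
T → miss, evict R, frames {U,K,M,T}
U → hit
R → miss, evict T, frames {U,K,M,R}
U → hit
K → hit
Page faults: 9.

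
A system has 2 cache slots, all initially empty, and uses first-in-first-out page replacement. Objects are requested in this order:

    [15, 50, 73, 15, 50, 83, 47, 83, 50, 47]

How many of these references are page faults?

15 → miss, frames {15}
50 → miss, frames {15,50}
73 → miss, evict 15, frames {50,73}
15 → miss, evict 50, frames {73,15}
50 → miss, evict 73, frames {15,50}
83 → miss, evict 15, frames {50,83}
47 → miss, evict 50, frames {83,47}
83 → hit
50 → miss, evict 83, frames {47,50}
47 → hit
Page faults: 8.

8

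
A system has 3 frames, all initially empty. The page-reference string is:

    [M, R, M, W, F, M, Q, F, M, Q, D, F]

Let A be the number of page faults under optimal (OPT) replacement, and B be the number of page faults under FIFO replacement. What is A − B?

-2

Under OPT: F F . F F . F . . . F . → 6 faults.
Under FIFO: F F . F F F F . . . F F → 8 faults.
A − B = 6 − 8 = -2.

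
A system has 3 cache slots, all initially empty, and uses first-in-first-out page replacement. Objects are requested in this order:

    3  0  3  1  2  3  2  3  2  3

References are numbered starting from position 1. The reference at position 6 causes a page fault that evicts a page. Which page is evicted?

0

pos 1: 3 → fault, frames {3}
pos 2: 0 → fault, frames {3,0}
pos 3: 3 → hit
pos 4: 1 → fault, frames {3,0,1}
pos 5: 2 → fault, evict 3, frames {0,1,2}
pos 6: 3 → fault, evict 0, frames {1,2,3}
At position 6, page 0 is evicted.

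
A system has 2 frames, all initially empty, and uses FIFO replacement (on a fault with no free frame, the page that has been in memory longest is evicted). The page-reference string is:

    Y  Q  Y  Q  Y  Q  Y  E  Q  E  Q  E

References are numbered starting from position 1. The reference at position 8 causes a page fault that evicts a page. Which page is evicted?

Y

pos 1: Y: fault, frames [Y]
pos 2: Q: fault, frames [Y, Q]
pos 3: Y: hit
pos 4: Q: hit
pos 5: Y: hit
pos 6: Q: hit
pos 7: Y: hit
pos 8: E: fault, evict Y, frames [Q, E]
At position 8, page Y is evicted.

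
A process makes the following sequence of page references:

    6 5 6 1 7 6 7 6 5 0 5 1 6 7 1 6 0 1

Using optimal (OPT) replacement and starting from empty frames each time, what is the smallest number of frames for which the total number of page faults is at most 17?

f=1: 18 faults
f=2: 11 faults
f=3: 8 faults
f=4: 6 faults
f=5: 5 faults
Smallest f with faults ≤ 17 is 2.

2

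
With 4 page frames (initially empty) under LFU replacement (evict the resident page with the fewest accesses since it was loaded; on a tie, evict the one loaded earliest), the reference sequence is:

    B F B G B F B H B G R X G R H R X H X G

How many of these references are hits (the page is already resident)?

8

B: miss, frames (B)
F: miss, frames (B F)
B: hit
G: miss, frames (B F G)
B: hit
F: hit
B: hit
H: miss, frames (B F G H)
B: hit
G: hit
R: miss, evict H, frames (B F G R)
X: miss, evict R, frames (B F G X)
G: hit
R: miss, evict X, frames (B F G R)
H: miss, evict R, frames (B F G H)
R: miss, evict H, frames (B F G R)
X: miss, evict R, frames (B F G X)
H: miss, evict X, frames (B F G H)
X: miss, evict H, frames (B F G X)
G: hit
Hits: 8.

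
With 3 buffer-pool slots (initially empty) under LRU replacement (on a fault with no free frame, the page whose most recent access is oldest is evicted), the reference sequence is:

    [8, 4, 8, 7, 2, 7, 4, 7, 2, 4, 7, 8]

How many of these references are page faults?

6

8 -> fault, frames [8]
4 -> fault, frames [8, 4]
8 -> hit
7 -> fault, frames [4, 8, 7]
2 -> fault, evict 4, frames [8, 7, 2]
7 -> hit
4 -> fault, evict 8, frames [2, 7, 4]
7 -> hit
2 -> hit
4 -> hit
7 -> hit
8 -> fault, evict 2, frames [4, 7, 8]
Page faults: 6.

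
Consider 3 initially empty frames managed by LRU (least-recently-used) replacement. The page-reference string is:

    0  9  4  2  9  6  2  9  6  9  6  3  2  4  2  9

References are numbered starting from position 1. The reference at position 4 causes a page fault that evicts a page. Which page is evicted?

pos 1: 0: miss, frames {0}
pos 2: 9: miss, frames {0,9}
pos 3: 4: miss, frames {0,9,4}
pos 4: 2: miss, evict 0, frames {9,4,2}
At position 4, page 0 is evicted.

0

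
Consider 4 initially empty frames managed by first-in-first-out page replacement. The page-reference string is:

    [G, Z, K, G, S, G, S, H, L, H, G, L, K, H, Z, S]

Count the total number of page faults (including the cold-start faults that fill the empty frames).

G → miss, frames [G]
Z → miss, frames [G, Z]
K → miss, frames [G, Z, K]
G → hit
S → miss, frames [G, Z, K, S]
G → hit
S → hit
H → miss, evict G, frames [Z, K, S, H]
L → miss, evict Z, frames [K, S, H, L]
H → hit
G → miss, evict K, frames [S, H, L, G]
L → hit
K → miss, evict S, frames [H, L, G, K]
H → hit
Z → miss, evict H, frames [L, G, K, Z]
S → miss, evict L, frames [G, K, Z, S]
Page faults: 10.

10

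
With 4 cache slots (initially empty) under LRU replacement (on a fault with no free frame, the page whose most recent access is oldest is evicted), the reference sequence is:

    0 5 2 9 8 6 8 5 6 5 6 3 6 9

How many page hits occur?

0 → miss, frames {0}
5 → miss, frames {0,5}
2 → miss, frames {0,5,2}
9 → miss, frames {0,5,2,9}
8 → miss, evict 0, frames {5,2,9,8}
6 → miss, evict 5, frames {2,9,8,6}
8 → hit
5 → miss, evict 2, frames {9,6,8,5}
6 → hit
5 → hit
6 → hit
3 → miss, evict 9, frames {8,5,6,3}
6 → hit
9 → miss, evict 8, frames {5,3,6,9}
Hits: 5.

5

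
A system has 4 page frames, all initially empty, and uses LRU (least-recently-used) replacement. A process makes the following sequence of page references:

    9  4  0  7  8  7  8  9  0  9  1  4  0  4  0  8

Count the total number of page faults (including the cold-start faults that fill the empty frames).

9 → fault, frames [9]
4 → fault, frames [9, 4]
0 → fault, frames [9, 4, 0]
7 → fault, frames [9, 4, 0, 7]
8 → fault, evict 9, frames [4, 0, 7, 8]
7 → hit
8 → hit
9 → fault, evict 4, frames [0, 7, 8, 9]
0 → hit
9 → hit
1 → fault, evict 7, frames [8, 0, 9, 1]
4 → fault, evict 8, frames [0, 9, 1, 4]
0 → hit
4 → hit
0 → hit
8 → fault, evict 9, frames [1, 4, 0, 8]
Page faults: 9.

9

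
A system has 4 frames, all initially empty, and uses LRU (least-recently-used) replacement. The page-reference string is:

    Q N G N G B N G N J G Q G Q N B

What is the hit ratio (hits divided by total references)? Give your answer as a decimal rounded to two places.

Q → miss, frames {Q}
N → miss, frames {Q,N}
G → miss, frames {Q,N,G}
N → hit
G → hit
B → miss, frames {Q,N,G,B}
N → hit
G → hit
N → hit
J → miss, evict Q, frames {B,G,N,J}
G → hit
Q → miss, evict B, frames {N,J,G,Q}
G → hit
Q → hit
N → hit
B → miss, evict J, frames {G,Q,N,B}
Hits: 9 of 16 references → 9/16 = 0.5625.

0.56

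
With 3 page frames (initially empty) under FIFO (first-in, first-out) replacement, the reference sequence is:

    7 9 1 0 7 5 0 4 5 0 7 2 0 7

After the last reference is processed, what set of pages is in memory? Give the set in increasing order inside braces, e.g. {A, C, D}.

7 → fault, frames (7)
9 → fault, frames (7 9)
1 → fault, frames (7 9 1)
0 → fault, evict 7, frames (9 1 0)
7 → fault, evict 9, frames (1 0 7)
5 → fault, evict 1, frames (0 7 5)
0 → hit
4 → fault, evict 0, frames (7 5 4)
5 → hit
0 → fault, evict 7, frames (5 4 0)
7 → fault, evict 5, frames (4 0 7)
2 → fault, evict 4, frames (0 7 2)
0 → hit
7 → hit

{0, 2, 7}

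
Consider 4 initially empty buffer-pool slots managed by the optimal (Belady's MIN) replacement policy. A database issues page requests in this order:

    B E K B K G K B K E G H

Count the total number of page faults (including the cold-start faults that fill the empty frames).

B: miss, frames {B}
E: miss, frames {B,E}
K: miss, frames {B,E,K}
B: hit
K: hit
G: miss, frames {B,E,K,G}
K: hit
B: hit
K: hit
E: hit
G: hit
H: miss, evict G, frames {B,E,K,H}
Page faults: 5.

5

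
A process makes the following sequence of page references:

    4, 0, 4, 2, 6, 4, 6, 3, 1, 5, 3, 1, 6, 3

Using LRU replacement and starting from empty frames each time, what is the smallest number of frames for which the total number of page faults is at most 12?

f=1: 14 faults
f=2: 12 faults
f=3: 8 faults
f=4: 7 faults
f=5: 7 faults
f=6: 7 faults
f=7: 7 faults
Smallest f with faults ≤ 12 is 2.

2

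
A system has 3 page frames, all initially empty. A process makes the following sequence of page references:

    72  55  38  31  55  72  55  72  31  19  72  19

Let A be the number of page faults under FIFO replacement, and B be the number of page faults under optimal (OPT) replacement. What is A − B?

Under FIFO: F F F F . F F . . F . . → 7 faults.
Under OPT: F F F F . . . . . F . . → 5 faults.
A − B = 7 − 5 = 2.

2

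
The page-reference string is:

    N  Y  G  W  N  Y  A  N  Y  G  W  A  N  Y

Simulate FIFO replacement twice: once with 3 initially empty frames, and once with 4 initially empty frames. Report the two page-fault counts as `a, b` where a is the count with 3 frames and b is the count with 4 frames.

3 frames: F F F F F F F . . F F . F F → 11 faults.
4 frames: F F F F . . F F F F F F F F → 12 faults.
12 > 11: adding a frame increased faults — Belady's anomaly.

11, 12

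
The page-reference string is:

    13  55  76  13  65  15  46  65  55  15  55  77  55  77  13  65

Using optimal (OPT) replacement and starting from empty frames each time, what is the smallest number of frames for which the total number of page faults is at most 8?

4

f=1: 16 faults
f=2: 11 faults
f=3: 9 faults
f=4: 8 faults
f=5: 7 faults
f=6: 7 faults
f=7: 7 faults
Smallest f with faults ≤ 8 is 4.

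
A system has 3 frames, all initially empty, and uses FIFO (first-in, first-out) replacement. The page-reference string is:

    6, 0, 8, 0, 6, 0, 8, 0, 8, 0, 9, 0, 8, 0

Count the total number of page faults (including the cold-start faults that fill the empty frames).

4

6 -> fault, frames [6]
0 -> fault, frames [6, 0]
8 -> fault, frames [6, 0, 8]
0 -> hit
6 -> hit
0 -> hit
8 -> hit
0 -> hit
8 -> hit
0 -> hit
9 -> fault, evict 6, frames [0, 8, 9]
0 -> hit
8 -> hit
0 -> hit
Page faults: 4.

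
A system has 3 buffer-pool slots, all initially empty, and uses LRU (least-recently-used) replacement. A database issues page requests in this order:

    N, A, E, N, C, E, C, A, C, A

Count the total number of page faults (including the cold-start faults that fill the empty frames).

N: miss, frames (N)
A: miss, frames (N A)
E: miss, frames (N A E)
N: hit
C: miss, evict A, frames (E N C)
E: hit
C: hit
A: miss, evict N, frames (E C A)
C: hit
A: hit
Page faults: 5.

5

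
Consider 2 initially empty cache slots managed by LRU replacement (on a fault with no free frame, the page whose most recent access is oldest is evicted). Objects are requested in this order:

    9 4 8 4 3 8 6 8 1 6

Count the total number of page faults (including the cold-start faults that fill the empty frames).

8

9 -> fault, frames {9}
4 -> fault, frames {9,4}
8 -> fault, evict 9, frames {4,8}
4 -> hit
3 -> fault, evict 8, frames {4,3}
8 -> fault, evict 4, frames {3,8}
6 -> fault, evict 3, frames {8,6}
8 -> hit
1 -> fault, evict 6, frames {8,1}
6 -> fault, evict 8, frames {1,6}
Page faults: 8.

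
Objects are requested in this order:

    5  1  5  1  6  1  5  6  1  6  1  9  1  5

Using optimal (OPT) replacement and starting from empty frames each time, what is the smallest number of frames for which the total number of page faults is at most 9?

2

f=1: 14 faults
f=2: 7 faults
f=3: 4 faults
f=4: 4 faults
Smallest f with faults ≤ 9 is 2.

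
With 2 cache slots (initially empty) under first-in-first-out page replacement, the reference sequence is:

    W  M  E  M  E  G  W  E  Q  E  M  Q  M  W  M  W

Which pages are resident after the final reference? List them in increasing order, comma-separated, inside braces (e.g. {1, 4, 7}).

{M, W}

W: miss, frames {W}
M: miss, frames {W,M}
E: miss, evict W, frames {M,E}
M: hit
E: hit
G: miss, evict M, frames {E,G}
W: miss, evict E, frames {G,W}
E: miss, evict G, frames {W,E}
Q: miss, evict W, frames {E,Q}
E: hit
M: miss, evict E, frames {Q,M}
Q: hit
M: hit
W: miss, evict Q, frames {M,W}
M: hit
W: hit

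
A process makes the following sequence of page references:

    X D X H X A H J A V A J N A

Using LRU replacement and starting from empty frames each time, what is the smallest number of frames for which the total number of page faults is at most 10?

f=1: 14 faults
f=2: 11 faults
f=3: 7 faults
f=4: 7 faults
f=5: 7 faults
f=6: 7 faults
f=7: 7 faults
Smallest f with faults ≤ 10 is 3.

3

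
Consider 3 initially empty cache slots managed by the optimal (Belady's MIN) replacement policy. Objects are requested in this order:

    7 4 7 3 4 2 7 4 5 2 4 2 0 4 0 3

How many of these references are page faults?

7

7: miss, frames (7)
4: miss, frames (7 4)
7: hit
3: miss, frames (7 4 3)
4: hit
2: miss, evict 3, frames (7 4 2)
7: hit
4: hit
5: miss, evict 7, frames (4 2 5)
2: hit
4: hit
2: hit
0: miss, evict 5, frames (4 2 0)
4: hit
0: hit
3: miss, evict 0, frames (4 2 3)
Page faults: 7.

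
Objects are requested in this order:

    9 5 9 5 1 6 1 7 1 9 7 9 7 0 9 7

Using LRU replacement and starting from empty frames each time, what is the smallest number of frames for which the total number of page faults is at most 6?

f=1: 16 faults
f=2: 10 faults
f=3: 7 faults
f=4: 7 faults
f=5: 6 faults
f=6: 6 faults
Smallest f with faults ≤ 6 is 5.

5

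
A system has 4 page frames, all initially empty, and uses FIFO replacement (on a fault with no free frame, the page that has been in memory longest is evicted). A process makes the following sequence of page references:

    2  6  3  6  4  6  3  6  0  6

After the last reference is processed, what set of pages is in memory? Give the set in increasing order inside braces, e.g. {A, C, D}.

{0, 3, 4, 6}

2 → fault, frames {2}
6 → fault, frames {2,6}
3 → fault, frames {2,6,3}
6 → hit
4 → fault, frames {2,6,3,4}
6 → hit
3 → hit
6 → hit
0 → fault, evict 2, frames {6,3,4,0}
6 → hit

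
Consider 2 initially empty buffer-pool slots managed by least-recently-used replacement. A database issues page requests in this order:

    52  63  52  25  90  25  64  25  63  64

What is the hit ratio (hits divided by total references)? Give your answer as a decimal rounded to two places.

52 -> fault, frames {52}
63 -> fault, frames {52,63}
52 -> hit
25 -> fault, evict 63, frames {52,25}
90 -> fault, evict 52, frames {25,90}
25 -> hit
64 -> fault, evict 90, frames {25,64}
25 -> hit
63 -> fault, evict 64, frames {25,63}
64 -> fault, evict 25, frames {63,64}
Hits: 3 of 10 references → 3/10 = 0.3000.

0.30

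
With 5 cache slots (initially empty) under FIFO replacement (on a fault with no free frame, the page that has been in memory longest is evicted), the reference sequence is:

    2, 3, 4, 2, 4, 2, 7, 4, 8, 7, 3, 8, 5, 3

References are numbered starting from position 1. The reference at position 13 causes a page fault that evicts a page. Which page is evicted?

pos 1: 2 -> fault, frames [2]
pos 2: 3 -> fault, frames [2, 3]
pos 3: 4 -> fault, frames [2, 3, 4]
pos 4: 2 -> hit
pos 5: 4 -> hit
pos 6: 2 -> hit
pos 7: 7 -> fault, frames [2, 3, 4, 7]
pos 8: 4 -> hit
pos 9: 8 -> fault, frames [2, 3, 4, 7, 8]
pos 10: 7 -> hit
pos 11: 3 -> hit
pos 12: 8 -> hit
pos 13: 5 -> fault, evict 2, frames [3, 4, 7, 8, 5]
At position 13, page 2 is evicted.

2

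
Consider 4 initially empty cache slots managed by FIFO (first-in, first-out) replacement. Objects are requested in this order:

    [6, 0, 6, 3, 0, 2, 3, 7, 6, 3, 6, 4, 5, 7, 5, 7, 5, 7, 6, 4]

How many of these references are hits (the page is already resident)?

12

6 -> fault, frames (6)
0 -> fault, frames (6 0)
6 -> hit
3 -> fault, frames (6 0 3)
0 -> hit
2 -> fault, frames (6 0 3 2)
3 -> hit
7 -> fault, evict 6, frames (0 3 2 7)
6 -> fault, evict 0, frames (3 2 7 6)
3 -> hit
6 -> hit
4 -> fault, evict 3, frames (2 7 6 4)
5 -> fault, evict 2, frames (7 6 4 5)
7 -> hit
5 -> hit
7 -> hit
5 -> hit
7 -> hit
6 -> hit
4 -> hit
Hits: 12.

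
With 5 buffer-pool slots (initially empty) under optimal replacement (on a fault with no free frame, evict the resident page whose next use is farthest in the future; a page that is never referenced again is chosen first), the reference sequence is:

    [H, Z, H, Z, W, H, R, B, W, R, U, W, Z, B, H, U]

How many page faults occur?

H → fault, frames {H}
Z → fault, frames {H,Z}
H → hit
Z → hit
W → fault, frames {H,Z,W}
H → hit
R → fault, frames {H,Z,W,R}
B → fault, frames {H,Z,W,R,B}
W → hit
R → hit
U → fault, evict R, frames {H,Z,W,B,U}
W → hit
Z → hit
B → hit
H → hit
U → hit
Page faults: 6.

6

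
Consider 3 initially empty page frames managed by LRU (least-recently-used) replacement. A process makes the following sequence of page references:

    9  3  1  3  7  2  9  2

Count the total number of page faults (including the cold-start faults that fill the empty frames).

9 -> fault, frames (9)
3 -> fault, frames (9 3)
1 -> fault, frames (9 3 1)
3 -> hit
7 -> fault, evict 9, frames (1 3 7)
2 -> fault, evict 1, frames (3 7 2)
9 -> fault, evict 3, frames (7 2 9)
2 -> hit
Page faults: 6.

6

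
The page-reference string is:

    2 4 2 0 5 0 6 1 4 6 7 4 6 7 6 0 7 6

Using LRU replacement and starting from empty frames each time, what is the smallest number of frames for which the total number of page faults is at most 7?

f=1: 18 faults
f=2: 15 faults
f=3: 9 faults
f=4: 9 faults
f=5: 8 faults
f=6: 7 faults
f=7: 7 faults
Smallest f with faults ≤ 7 is 6.

6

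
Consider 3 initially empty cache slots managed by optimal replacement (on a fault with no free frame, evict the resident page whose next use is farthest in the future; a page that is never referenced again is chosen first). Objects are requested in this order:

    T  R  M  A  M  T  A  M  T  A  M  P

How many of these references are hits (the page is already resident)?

T -> miss, frames (T)
R -> miss, frames (T R)
M -> miss, frames (T R M)
A -> miss, evict R, frames (T M A)
M -> hit
T -> hit
A -> hit
M -> hit
T -> hit
A -> hit
M -> hit
P -> miss, evict A, frames (T M P)
Hits: 7.

7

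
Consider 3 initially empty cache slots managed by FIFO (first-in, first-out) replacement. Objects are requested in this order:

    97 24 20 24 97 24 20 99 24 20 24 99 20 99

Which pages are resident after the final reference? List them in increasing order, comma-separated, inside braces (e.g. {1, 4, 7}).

{20, 24, 99}

97: miss, frames {97}
24: miss, frames {97,24}
20: miss, frames {97,24,20}
24: hit
97: hit
24: hit
20: hit
99: miss, evict 97, frames {24,20,99}
24: hit
20: hit
24: hit
99: hit
20: hit
99: hit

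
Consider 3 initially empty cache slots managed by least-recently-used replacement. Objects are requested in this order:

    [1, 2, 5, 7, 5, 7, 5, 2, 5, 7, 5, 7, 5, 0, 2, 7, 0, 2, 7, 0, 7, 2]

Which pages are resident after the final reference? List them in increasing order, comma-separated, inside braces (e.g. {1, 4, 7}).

1 → fault, frames (1)
2 → fault, frames (1 2)
5 → fault, frames (1 2 5)
7 → fault, evict 1, frames (2 5 7)
5 → hit
7 → hit
5 → hit
2 → hit
5 → hit
7 → hit
5 → hit
7 → hit
5 → hit
0 → fault, evict 2, frames (7 5 0)
2 → fault, evict 7, frames (5 0 2)
7 → fault, evict 5, frames (0 2 7)
0 → hit
2 → hit
7 → hit
0 → hit
7 → hit
2 → hit

{0, 2, 7}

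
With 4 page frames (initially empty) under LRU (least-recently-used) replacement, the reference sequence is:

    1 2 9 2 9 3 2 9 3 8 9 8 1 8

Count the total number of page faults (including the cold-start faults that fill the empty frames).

1 -> fault, frames {1}
2 -> fault, frames {1,2}
9 -> fault, frames {1,2,9}
2 -> hit
9 -> hit
3 -> fault, frames {1,2,9,3}
2 -> hit
9 -> hit
3 -> hit
8 -> fault, evict 1, frames {2,9,3,8}
9 -> hit
8 -> hit
1 -> fault, evict 2, frames {3,9,8,1}
8 -> hit
Page faults: 6.

6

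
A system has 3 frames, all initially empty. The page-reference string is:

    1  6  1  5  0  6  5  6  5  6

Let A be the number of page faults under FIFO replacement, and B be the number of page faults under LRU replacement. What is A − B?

-1

Under FIFO: F F . F F . . . . . → 4 faults.
Under LRU: F F . F F F . . . . → 5 faults.
A − B = 4 − 5 = -1.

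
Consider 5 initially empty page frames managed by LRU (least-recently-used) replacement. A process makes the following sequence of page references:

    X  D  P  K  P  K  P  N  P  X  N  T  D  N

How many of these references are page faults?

7

X -> fault, frames (X)
D -> fault, frames (X D)
P -> fault, frames (X D P)
K -> fault, frames (X D P K)
P -> hit
K -> hit
P -> hit
N -> fault, frames (X D K P N)
P -> hit
X -> hit
N -> hit
T -> fault, evict D, frames (K P X N T)
D -> fault, evict K, frames (P X N T D)
N -> hit
Page faults: 7.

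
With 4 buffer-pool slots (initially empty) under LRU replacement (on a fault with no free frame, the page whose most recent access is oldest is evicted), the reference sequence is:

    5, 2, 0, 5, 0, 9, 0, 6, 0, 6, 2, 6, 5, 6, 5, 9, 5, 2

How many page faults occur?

8

5: fault, frames {5}
2: fault, frames {5,2}
0: fault, frames {5,2,0}
5: hit
0: hit
9: fault, frames {2,5,0,9}
0: hit
6: fault, evict 2, frames {5,9,0,6}
0: hit
6: hit
2: fault, evict 5, frames {9,0,6,2}
6: hit
5: fault, evict 9, frames {0,2,6,5}
6: hit
5: hit
9: fault, evict 0, frames {2,6,5,9}
5: hit
2: hit
Page faults: 8.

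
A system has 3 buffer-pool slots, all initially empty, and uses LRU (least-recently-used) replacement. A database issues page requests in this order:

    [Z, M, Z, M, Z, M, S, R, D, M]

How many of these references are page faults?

Z: miss, frames [Z]
M: miss, frames [Z, M]
Z: hit
M: hit
Z: hit
M: hit
S: miss, frames [Z, M, S]
R: miss, evict Z, frames [M, S, R]
D: miss, evict M, frames [S, R, D]
M: miss, evict S, frames [R, D, M]
Page faults: 6.

6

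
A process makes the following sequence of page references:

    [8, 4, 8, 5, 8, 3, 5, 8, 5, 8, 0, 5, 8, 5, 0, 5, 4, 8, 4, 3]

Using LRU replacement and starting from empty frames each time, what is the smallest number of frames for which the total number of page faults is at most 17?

2

f=1: 20 faults
f=2: 13 faults
f=3: 8 faults
f=4: 7 faults
f=5: 5 faults
Smallest f with faults ≤ 17 is 2.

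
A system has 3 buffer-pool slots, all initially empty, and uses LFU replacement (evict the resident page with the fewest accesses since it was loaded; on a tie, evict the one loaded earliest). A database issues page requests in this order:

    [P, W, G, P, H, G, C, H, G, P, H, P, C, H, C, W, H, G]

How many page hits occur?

7

P → fault, frames [P]
W → fault, frames [P, W]
G → fault, frames [P, W, G]
P → hit
H → fault, evict W, frames [P, G, H]
G → hit
C → fault, evict H, frames [P, G, C]
H → fault, evict C, frames [P, G, H]
G → hit
P → hit
H → hit
P → hit
C → fault, evict H, frames [P, G, C]
H → fault, evict C, frames [P, G, H]
C → fault, evict H, frames [P, G, C]
W → fault, evict C, frames [P, G, W]
H → fault, evict W, frames [P, G, H]
G → hit
Hits: 7.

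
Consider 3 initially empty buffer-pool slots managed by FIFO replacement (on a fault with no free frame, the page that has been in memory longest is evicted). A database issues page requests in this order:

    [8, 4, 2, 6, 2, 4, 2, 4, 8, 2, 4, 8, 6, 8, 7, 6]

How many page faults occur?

8 -> miss, frames {8}
4 -> miss, frames {8,4}
2 -> miss, frames {8,4,2}
6 -> miss, evict 8, frames {4,2,6}
2 -> hit
4 -> hit
2 -> hit
4 -> hit
8 -> miss, evict 4, frames {2,6,8}
2 -> hit
4 -> miss, evict 2, frames {6,8,4}
8 -> hit
6 -> hit
8 -> hit
7 -> miss, evict 6, frames {8,4,7}
6 -> miss, evict 8, frames {4,7,6}
Page faults: 8.

8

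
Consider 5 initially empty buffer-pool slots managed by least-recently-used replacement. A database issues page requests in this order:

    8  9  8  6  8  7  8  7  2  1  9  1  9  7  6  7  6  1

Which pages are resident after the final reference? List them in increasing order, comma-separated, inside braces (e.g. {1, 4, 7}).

{1, 2, 6, 7, 9}

8 → fault, frames [8]
9 → fault, frames [8, 9]
8 → hit
6 → fault, frames [9, 8, 6]
8 → hit
7 → fault, frames [9, 6, 8, 7]
8 → hit
7 → hit
2 → fault, frames [9, 6, 8, 7, 2]
1 → fault, evict 9, frames [6, 8, 7, 2, 1]
9 → fault, evict 6, frames [8, 7, 2, 1, 9]
1 → hit
9 → hit
7 → hit
6 → fault, evict 8, frames [2, 1, 9, 7, 6]
7 → hit
6 → hit
1 → hit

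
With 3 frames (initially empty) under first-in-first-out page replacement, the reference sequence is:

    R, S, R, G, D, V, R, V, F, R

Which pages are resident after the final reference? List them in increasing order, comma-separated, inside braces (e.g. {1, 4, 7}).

{F, R, V}

R: fault, frames {R}
S: fault, frames {R,S}
R: hit
G: fault, frames {R,S,G}
D: fault, evict R, frames {S,G,D}
V: fault, evict S, frames {G,D,V}
R: fault, evict G, frames {D,V,R}
V: hit
F: fault, evict D, frames {V,R,F}
R: hit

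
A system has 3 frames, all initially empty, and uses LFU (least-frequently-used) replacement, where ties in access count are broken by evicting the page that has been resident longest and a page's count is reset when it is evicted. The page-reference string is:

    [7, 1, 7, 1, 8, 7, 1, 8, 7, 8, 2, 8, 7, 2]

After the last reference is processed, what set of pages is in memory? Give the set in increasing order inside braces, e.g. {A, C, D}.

7: fault, frames (7)
1: fault, frames (7 1)
7: hit
1: hit
8: fault, frames (7 1 8)
7: hit
1: hit
8: hit
7: hit
8: hit
2: fault, evict 1, frames (7 8 2)
8: hit
7: hit
2: hit

{2, 7, 8}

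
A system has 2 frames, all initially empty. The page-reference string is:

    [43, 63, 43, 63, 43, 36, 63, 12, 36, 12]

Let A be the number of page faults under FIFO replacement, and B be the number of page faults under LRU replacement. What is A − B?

-2

Under FIFO: F F . . . F . F . . → 4 faults.
Under LRU: F F . . . F F F F . → 6 faults.
A − B = 4 − 6 = -2.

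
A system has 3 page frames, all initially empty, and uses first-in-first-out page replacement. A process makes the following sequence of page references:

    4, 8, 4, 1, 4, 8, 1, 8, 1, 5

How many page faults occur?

4

4 -> miss, frames (4)
8 -> miss, frames (4 8)
4 -> hit
1 -> miss, frames (4 8 1)
4 -> hit
8 -> hit
1 -> hit
8 -> hit
1 -> hit
5 -> miss, evict 4, frames (8 1 5)
Page faults: 4.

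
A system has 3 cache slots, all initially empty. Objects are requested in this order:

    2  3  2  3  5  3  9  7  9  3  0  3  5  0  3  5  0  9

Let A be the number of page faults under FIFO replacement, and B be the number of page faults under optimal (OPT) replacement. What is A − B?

Under FIFO: F F . . F . F F . F F . F . . . . F → 9 faults.
Under OPT: F F . . F . F F . . F . F . . . . F → 8 faults.
A − B = 9 − 8 = 1.

1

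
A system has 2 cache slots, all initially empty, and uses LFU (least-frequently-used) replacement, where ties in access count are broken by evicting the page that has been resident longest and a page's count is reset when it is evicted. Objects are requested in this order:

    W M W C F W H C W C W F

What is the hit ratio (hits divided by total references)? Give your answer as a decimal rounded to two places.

0.42

W → miss, frames {W}
M → miss, frames {W,M}
W → hit
C → miss, evict M, frames {W,C}
F → miss, evict C, frames {W,F}
W → hit
H → miss, evict F, frames {W,H}
C → miss, evict H, frames {W,C}
W → hit
C → hit
W → hit
F → miss, evict C, frames {W,F}
Hits: 5 of 12 references → 5/12 = 0.4167.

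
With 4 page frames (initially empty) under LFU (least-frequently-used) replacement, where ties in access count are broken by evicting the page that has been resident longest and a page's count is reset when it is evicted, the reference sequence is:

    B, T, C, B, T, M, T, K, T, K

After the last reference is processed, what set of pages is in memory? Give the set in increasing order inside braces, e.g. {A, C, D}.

{B, K, M, T}

B: fault, frames (B)
T: fault, frames (B T)
C: fault, frames (B T C)
B: hit
T: hit
M: fault, frames (B T C M)
T: hit
K: fault, evict C, frames (B T M K)
T: hit
K: hit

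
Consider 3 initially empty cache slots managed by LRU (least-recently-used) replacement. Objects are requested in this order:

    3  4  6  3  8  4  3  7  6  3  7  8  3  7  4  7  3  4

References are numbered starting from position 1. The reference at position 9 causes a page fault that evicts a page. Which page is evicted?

pos 1: 3 -> fault, frames (3)
pos 2: 4 -> fault, frames (3 4)
pos 3: 6 -> fault, frames (3 4 6)
pos 4: 3 -> hit
pos 5: 8 -> fault, evict 4, frames (6 3 8)
pos 6: 4 -> fault, evict 6, frames (3 8 4)
pos 7: 3 -> hit
pos 8: 7 -> fault, evict 8, frames (4 3 7)
pos 9: 6 -> fault, evict 4, frames (3 7 6)
At position 9, page 4 is evicted.

4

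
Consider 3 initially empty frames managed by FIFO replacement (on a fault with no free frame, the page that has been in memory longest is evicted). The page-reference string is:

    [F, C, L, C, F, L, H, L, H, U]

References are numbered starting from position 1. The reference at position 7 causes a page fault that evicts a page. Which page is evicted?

F

pos 1: F: fault, frames (F)
pos 2: C: fault, frames (F C)
pos 3: L: fault, frames (F C L)
pos 4: C: hit
pos 5: F: hit
pos 6: L: hit
pos 7: H: fault, evict F, frames (C L H)
At position 7, page F is evicted.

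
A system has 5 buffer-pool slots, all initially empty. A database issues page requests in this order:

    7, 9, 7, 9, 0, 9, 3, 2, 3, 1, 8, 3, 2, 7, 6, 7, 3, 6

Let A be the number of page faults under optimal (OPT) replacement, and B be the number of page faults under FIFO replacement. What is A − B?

Under OPT: F F . . F . F F . F F . . . F . . . → 8 faults.
Under FIFO: F F . . F . F F . F F . . F F . F . → 10 faults.
A − B = 8 − 10 = -2.

-2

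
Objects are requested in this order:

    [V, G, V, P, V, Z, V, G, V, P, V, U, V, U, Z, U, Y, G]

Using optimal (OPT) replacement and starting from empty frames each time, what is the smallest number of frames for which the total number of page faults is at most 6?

f=1: 18 faults
f=2: 10 faults
f=3: 8 faults
f=4: 6 faults
f=5: 6 faults
f=6: 6 faults
Smallest f with faults ≤ 6 is 4.

4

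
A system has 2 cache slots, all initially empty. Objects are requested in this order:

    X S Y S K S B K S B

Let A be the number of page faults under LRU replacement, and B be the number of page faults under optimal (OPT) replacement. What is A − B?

2

Under LRU: F F F . F . F F F F → 8 faults.
Under OPT: F F F . F . F . F . → 6 faults.
A − B = 8 − 6 = 2.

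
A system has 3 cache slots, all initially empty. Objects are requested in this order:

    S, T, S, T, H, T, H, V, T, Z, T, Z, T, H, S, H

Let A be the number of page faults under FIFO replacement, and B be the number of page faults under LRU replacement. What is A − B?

Under FIFO: F F . . F . . F . F F . . F F . → 8 faults.
Under LRU: F F . . F . . F . F . . . F F . → 7 faults.
A − B = 8 − 7 = 1.

1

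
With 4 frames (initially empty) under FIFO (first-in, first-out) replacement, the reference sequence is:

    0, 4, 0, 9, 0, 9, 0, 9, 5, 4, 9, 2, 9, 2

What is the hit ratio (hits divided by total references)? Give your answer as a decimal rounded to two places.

0.64

0: miss, frames (0)
4: miss, frames (0 4)
0: hit
9: miss, frames (0 4 9)
0: hit
9: hit
0: hit
9: hit
5: miss, frames (0 4 9 5)
4: hit
9: hit
2: miss, evict 0, frames (4 9 5 2)
9: hit
2: hit
Hits: 9 of 14 references → 9/14 = 0.6429.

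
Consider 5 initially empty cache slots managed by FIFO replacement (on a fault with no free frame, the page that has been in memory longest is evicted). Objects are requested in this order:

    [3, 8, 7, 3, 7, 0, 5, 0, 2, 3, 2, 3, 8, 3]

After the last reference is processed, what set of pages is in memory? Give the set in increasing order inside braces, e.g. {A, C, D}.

{0, 2, 3, 5, 8}

3 -> miss, frames (3)
8 -> miss, frames (3 8)
7 -> miss, frames (3 8 7)
3 -> hit
7 -> hit
0 -> miss, frames (3 8 7 0)
5 -> miss, frames (3 8 7 0 5)
0 -> hit
2 -> miss, evict 3, frames (8 7 0 5 2)
3 -> miss, evict 8, frames (7 0 5 2 3)
2 -> hit
3 -> hit
8 -> miss, evict 7, frames (0 5 2 3 8)
3 -> hit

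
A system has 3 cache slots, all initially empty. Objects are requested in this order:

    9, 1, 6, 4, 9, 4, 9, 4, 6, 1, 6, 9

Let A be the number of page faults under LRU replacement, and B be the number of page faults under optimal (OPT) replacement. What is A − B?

Under LRU: F F F F F . . . . F . F → 7 faults.
Under OPT: F F F F . . . . . F . . → 5 faults.
A − B = 7 − 5 = 2.

2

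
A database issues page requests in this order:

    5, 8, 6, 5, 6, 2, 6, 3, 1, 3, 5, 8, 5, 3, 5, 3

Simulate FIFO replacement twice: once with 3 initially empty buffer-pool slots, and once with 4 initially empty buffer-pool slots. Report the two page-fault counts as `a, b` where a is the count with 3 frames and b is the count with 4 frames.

9, 8

3 frames: F F F . . F . F F . F F . F . . → 9 faults.
4 frames: F F F . . F . F F . F F . . . . → 8 faults.
8 < 9: adding a frame reduced faults, as is typical.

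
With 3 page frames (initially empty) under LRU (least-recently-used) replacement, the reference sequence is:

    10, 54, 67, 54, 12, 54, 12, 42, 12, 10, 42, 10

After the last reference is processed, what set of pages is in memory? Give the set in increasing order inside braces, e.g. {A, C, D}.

{10, 12, 42}

10: fault, frames (10)
54: fault, frames (10 54)
67: fault, frames (10 54 67)
54: hit
12: fault, evict 10, frames (67 54 12)
54: hit
12: hit
42: fault, evict 67, frames (54 12 42)
12: hit
10: fault, evict 54, frames (42 12 10)
42: hit
10: hit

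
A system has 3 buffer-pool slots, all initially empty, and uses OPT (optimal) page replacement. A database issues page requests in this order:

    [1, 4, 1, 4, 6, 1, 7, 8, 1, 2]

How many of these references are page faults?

1: fault, frames (1)
4: fault, frames (1 4)
1: hit
4: hit
6: fault, frames (1 4 6)
1: hit
7: fault, evict 6, frames (1 4 7)
8: fault, evict 7, frames (1 4 8)
1: hit
2: fault, evict 8, frames (1 4 2)
Page faults: 6.

6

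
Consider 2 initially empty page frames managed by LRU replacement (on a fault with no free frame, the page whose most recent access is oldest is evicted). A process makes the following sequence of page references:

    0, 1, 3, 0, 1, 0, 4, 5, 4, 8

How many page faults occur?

8

0 → miss, frames [0]
1 → miss, frames [0, 1]
3 → miss, evict 0, frames [1, 3]
0 → miss, evict 1, frames [3, 0]
1 → miss, evict 3, frames [0, 1]
0 → hit
4 → miss, evict 1, frames [0, 4]
5 → miss, evict 0, frames [4, 5]
4 → hit
8 → miss, evict 5, frames [4, 8]
Page faults: 8.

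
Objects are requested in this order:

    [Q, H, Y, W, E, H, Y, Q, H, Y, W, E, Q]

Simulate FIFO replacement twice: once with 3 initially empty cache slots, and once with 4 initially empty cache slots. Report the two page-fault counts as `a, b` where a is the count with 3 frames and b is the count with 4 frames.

10, 11

3 frames: F F F F F F F F . . F F . → 10 faults.
4 frames: F F F F F . . F F F F F F → 11 faults.
11 > 10: adding a frame increased faults — Belady's anomaly.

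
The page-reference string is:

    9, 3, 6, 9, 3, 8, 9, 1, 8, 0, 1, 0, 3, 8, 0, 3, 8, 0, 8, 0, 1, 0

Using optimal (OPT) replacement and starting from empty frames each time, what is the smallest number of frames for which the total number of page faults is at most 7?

f=1: 22 faults
f=2: 12 faults
f=3: 8 faults
f=4: 6 faults
f=5: 6 faults
f=6: 6 faults
Smallest f with faults ≤ 7 is 4.

4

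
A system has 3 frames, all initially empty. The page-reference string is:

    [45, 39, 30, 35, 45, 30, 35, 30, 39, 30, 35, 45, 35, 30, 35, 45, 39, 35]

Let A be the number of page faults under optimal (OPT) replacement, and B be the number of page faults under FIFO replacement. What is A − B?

Under OPT: F F F F . . . . F . . F . . . . F . → 7 faults.
Under FIFO: F F F F F . . . F F F F . . . . F . → 10 faults.
A − B = 7 − 10 = -3.

-3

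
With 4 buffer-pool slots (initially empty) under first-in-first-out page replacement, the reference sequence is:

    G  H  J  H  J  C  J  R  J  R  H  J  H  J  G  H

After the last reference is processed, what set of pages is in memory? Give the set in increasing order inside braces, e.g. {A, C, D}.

{C, G, H, R}

G: miss, frames [G]
H: miss, frames [G, H]
J: miss, frames [G, H, J]
H: hit
J: hit
C: miss, frames [G, H, J, C]
J: hit
R: miss, evict G, frames [H, J, C, R]
J: hit
R: hit
H: hit
J: hit
H: hit
J: hit
G: miss, evict H, frames [J, C, R, G]
H: miss, evict J, frames [C, R, G, H]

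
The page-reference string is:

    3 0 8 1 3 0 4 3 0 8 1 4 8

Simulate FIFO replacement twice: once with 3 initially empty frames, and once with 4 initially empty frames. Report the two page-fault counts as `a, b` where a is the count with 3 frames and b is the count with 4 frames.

3 frames: F F F F F F F . . F F . . → 9 faults.
4 frames: F F F F . . F F F F F F . → 10 faults.
10 > 9: adding a frame increased faults — Belady's anomaly.

9, 10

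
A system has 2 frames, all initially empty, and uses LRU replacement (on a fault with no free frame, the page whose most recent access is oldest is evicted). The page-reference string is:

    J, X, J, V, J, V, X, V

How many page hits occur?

4

J -> fault, frames {J}
X -> fault, frames {J,X}
J -> hit
V -> fault, evict X, frames {J,V}
J -> hit
V -> hit
X -> fault, evict J, frames {V,X}
V -> hit
Hits: 4.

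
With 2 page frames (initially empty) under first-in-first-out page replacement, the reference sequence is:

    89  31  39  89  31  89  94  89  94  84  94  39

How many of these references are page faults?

89: fault, frames (89)
31: fault, frames (89 31)
39: fault, evict 89, frames (31 39)
89: fault, evict 31, frames (39 89)
31: fault, evict 39, frames (89 31)
89: hit
94: fault, evict 89, frames (31 94)
89: fault, evict 31, frames (94 89)
94: hit
84: fault, evict 94, frames (89 84)
94: fault, evict 89, frames (84 94)
39: fault, evict 84, frames (94 39)
Page faults: 10.

10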